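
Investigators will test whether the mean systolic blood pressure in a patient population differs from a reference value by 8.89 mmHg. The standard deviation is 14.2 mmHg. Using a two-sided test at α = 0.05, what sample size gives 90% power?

27

For a one-sample z-test, n = ((z_{α/2} + z_β)·σ/δ)².
z_{α/2} = 1.960 (two-sided α = 0.05); z_β = 1.282 (power 90% → β = 0.1).
n = (3.242 × 14.2 / 8.89)² = 26.82
Round up: n = 27.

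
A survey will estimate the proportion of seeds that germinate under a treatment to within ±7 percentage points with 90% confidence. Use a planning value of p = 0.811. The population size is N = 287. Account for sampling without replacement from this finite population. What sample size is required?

For a proportion with margin E = 0.07 at 90% confidence, z = 1.645.
n = p̂(1−p̂)(z/E)² = 0.811 × 0.189 × (1.645/0.07)² = 84.65 — call this n₀.
Finite-population correction with N = 287: n = n₀ / (1 + (n₀−1)/N) = 84.65 / 1.291 = 65.57
Round up: n = 66.

66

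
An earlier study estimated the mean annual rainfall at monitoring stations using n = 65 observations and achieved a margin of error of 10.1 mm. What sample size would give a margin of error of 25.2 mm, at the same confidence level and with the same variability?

11

Margin of error scales as 1/√n, so n₂ = n₁·(E₁/E₂)².
n₂ = 65 × (10.1/25.2)² = 65 × 0.1606 = 10.44
Round up: n₂ = 11.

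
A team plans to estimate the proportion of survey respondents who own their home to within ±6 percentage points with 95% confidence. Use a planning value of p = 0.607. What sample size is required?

255

For a proportion with margin E = 0.06 at 95% confidence, z = 1.960.
n = p̂(1−p̂)(z/E)² = 0.607 × 0.393 × (1.960/0.06)² = 254.56
Round up: n = 255.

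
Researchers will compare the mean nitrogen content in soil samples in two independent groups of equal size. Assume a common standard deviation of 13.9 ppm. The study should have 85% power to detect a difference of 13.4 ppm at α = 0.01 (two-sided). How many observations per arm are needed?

29 per group

For two equal groups, n per group = 2·((z_{α/2} + z_β)·σ/δ)².
z_{α/2} = 2.576; z_β = 1.036 (power 85%).
n = 2 × (3.612 × 13.9 / 13.4)² = 2 × 14.04 = 28.08
Round up: n = 29 per group.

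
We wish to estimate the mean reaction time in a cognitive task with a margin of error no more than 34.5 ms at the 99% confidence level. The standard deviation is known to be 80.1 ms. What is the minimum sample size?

36

For a mean, the margin of error is E = z·σ/√n, so n = (zσ/E)².
At 99% confidence, z = 2.576.
n = (2.576 × 80.1 / 34.5)² = 35.77
Round up: n = 36.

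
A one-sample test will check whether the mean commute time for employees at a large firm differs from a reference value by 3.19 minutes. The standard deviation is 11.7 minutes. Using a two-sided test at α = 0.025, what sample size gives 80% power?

For a one-sample z-test, n = ((z_{α/2} + z_β)·σ/δ)².
z_{α/2} = 2.241 (two-sided α = 0.025); z_β = 0.842 (power 80% → β = 0.2).
n = (3.083 × 11.7 / 3.19)² = 127.86
Round up: n = 128.

128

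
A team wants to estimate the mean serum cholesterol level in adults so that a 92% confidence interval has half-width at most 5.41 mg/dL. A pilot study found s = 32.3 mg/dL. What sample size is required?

For a mean, the margin of error is E = z·σ/√n, so n = (zσ/E)².
At 92% confidence, z = 1.751.
n = (1.751 × 32.3 / 5.41)² = 109.29
Round up: n = 110.

110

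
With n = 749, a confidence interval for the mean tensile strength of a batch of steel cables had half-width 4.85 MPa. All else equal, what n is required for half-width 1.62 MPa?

6714

Margin of error scales as 1/√n, so n₂ = n₁·(E₁/E₂)².
n₂ = 749 × (4.85/1.62)² = 749 × 8.963 = 6713.29
Round up: n₂ = 6714.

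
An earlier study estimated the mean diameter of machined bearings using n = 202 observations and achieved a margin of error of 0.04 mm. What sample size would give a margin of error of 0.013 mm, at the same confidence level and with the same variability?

Margin of error scales as 1/√n, so n₂ = n₁·(E₁/E₂)².
n₂ = 202 × (0.04/0.013)² = 202 × 9.467 = 1912.33
Round up: n₂ = 1913.

1913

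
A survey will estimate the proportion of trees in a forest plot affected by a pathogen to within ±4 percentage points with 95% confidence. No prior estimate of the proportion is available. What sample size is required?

For a proportion with margin E = 0.04 at 95% confidence, z = 1.960.
With no prior estimate, use p = 0.5, which maximizes p(1−p) at 0.25.
n = 0.25 × (z/E)² = 0.25 × (1.960/0.04)² = 600.25
Round up: n = 601.

n = 601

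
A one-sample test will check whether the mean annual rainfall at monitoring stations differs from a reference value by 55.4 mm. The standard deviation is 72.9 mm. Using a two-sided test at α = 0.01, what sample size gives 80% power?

21

For a one-sample z-test, n = ((z_{α/2} + z_β)·σ/δ)².
z_{α/2} = 2.576 (two-sided α = 0.01); z_β = 0.842 (power 80% → β = 0.2).
n = (3.418 × 72.9 / 55.4)² = 20.23
Round up: n = 21.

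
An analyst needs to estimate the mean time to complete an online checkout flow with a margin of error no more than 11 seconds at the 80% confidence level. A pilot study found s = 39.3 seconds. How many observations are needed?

For a mean, the margin of error is E = z·σ/√n, so n = (zσ/E)².
At 80% confidence, z = 1.282.
n = (1.282 × 39.3 / 11)² = 20.98
Round up: n = 21.

n = 21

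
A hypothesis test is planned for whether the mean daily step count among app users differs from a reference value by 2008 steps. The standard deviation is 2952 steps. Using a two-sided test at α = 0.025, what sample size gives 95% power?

For a one-sample z-test, n = ((z_{α/2} + z_β)·σ/δ)².
z_{α/2} = 2.241 (two-sided α = 0.025); z_β = 1.645 (power 95% → β = 0.05).
n = (3.886 × 2952 / 2008)² = 32.64
Round up: n = 33.

n = 33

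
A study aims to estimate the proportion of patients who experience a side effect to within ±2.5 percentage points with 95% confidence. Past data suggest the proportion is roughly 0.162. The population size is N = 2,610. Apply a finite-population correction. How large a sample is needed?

n = 633

For a proportion with margin E = 0.025 at 95% confidence, z = 1.960.
n = p̂(1−p̂)(z/E)² = 0.162 × 0.838 × (1.960/0.025)² = 834.43 — call this n₀.
Finite-population correction with N = 2,610: n = n₀ / (1 + (n₀−1)/N) = 834.43 / 1.319 = 632.62
Round up: n = 633.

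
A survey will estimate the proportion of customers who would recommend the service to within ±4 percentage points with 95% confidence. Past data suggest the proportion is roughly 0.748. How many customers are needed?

453

For a proportion with margin E = 0.04 at 95% confidence, z = 1.960.
n = p̂(1−p̂)(z/E)² = 0.748 × 0.252 × (1.960/0.04)² = 452.58
Round up: n = 453.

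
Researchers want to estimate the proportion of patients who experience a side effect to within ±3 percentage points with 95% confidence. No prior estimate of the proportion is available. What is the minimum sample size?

For a proportion with margin E = 0.03 at 95% confidence, z = 1.960.
With no prior estimate, use p = 0.5, which maximizes p(1−p) at 0.25.
n = 0.25 × (z/E)² = 0.25 × (1.960/0.03)² = 1067.11
Round up: n = 1068.

n = 1068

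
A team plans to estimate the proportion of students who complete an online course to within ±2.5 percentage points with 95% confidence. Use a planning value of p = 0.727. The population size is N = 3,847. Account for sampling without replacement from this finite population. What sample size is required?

927

For a proportion with margin E = 0.025 at 95% confidence, z = 1.960.
n = p̂(1−p̂)(z/E)² = 0.727 × 0.273 × (1.960/0.025)² = 1219.91 — call this n₀.
Finite-population correction with N = 3,847: n = n₀ / (1 + (n₀−1)/N) = 1219.91 / 1.317 = 926.28
Round up: n = 927.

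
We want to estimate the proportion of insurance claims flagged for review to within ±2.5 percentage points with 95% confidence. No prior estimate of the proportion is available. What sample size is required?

For a proportion with margin E = 0.025 at 95% confidence, z = 1.960.
With no prior estimate, use p = 0.5, which maximizes p(1−p) at 0.25.
n = 0.25 × (z/E)² = 0.25 × (1.960/0.025)² = 1536.64
Round up: n = 1537.

1537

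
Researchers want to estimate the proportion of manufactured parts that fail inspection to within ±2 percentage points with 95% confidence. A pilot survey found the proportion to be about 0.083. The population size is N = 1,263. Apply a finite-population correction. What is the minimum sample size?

For a proportion with margin E = 0.02 at 95% confidence, z = 1.960.
n = p̂(1−p̂)(z/E)² = 0.083 × 0.917 × (1.960/0.02)² = 730.97 — call this n₀.
Finite-population correction with N = 1,263: n = n₀ / (1 + (n₀−1)/N) = 730.97 / 1.578 = 463.23
Round up: n = 464.

464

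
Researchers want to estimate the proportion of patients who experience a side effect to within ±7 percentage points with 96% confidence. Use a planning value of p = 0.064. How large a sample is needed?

52

For a proportion with margin E = 0.07 at 96% confidence, z = 2.054.
n = p̂(1−p̂)(z/E)² = 0.064 × 0.936 × (2.054/0.07)² = 51.58
Round up: n = 52.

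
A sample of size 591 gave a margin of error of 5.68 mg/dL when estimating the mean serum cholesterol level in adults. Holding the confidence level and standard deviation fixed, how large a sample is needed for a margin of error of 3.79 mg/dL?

Margin of error scales as 1/√n, so n₂ = n₁·(E₁/E₂)².
n₂ = 591 × (5.68/3.79)² = 591 × 2.246 = 1327.39
Round up: n₂ = 1328.

1328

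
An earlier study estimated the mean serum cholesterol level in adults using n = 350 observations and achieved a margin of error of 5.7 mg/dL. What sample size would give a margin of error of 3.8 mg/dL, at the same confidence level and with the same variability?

Margin of error scales as 1/√n, so n₂ = n₁·(E₁/E₂)².
n₂ = 350 × (5.7/3.8)² = 350 × 2.25 = 787.50
Round up: n₂ = 788.

788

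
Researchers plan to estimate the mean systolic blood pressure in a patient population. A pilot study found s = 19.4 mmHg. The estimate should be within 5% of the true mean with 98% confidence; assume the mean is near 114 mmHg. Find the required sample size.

For a mean, the margin of error is E = z·σ/√n, so n = (zσ/E)².
At 98% confidence, z = 2.326.
E = 5% of 114 = 5.7 mmHg.
n = (2.326 × 19.4 / 5.7)² = 62.67
Round up: n = 63.

63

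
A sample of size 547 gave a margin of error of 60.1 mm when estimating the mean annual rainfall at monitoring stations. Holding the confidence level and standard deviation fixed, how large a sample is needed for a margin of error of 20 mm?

Margin of error scales as 1/√n, so n₂ = n₁·(E₁/E₂)².
n₂ = 547 × (60.1/20)² = 547 × 9.03 = 4939.41
Round up: n₂ = 4940.

4940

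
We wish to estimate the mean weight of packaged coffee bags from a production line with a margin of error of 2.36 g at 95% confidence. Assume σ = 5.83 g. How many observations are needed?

24

For a mean, the margin of error is E = z·σ/√n, so n = (zσ/E)².
At 95% confidence, z = 1.960.
n = (1.960 × 5.83 / 2.36)² = 23.44
Round up: n = 24.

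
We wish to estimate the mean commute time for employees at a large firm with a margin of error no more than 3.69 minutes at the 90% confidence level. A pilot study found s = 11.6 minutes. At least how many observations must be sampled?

For a mean, the margin of error is E = z·σ/√n, so n = (zσ/E)².
At 90% confidence, z = 1.645.
n = (1.645 × 11.6 / 3.69)² = 26.74
Round up: n = 27.

n = 27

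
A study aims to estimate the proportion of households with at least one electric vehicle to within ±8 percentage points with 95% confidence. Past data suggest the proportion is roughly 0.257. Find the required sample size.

n = 115

For a proportion with margin E = 0.08 at 95% confidence, z = 1.960.
n = p̂(1−p̂)(z/E)² = 0.257 × 0.743 × (1.960/0.08)² = 114.62
Round up: n = 115.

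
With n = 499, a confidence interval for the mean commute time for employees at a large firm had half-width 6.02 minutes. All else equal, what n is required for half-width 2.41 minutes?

Margin of error scales as 1/√n, so n₂ = n₁·(E₁/E₂)².
n₂ = 499 × (6.02/2.41)² = 499 × 6.24 = 3113.76
Round up: n₂ = 3114.

n = 3114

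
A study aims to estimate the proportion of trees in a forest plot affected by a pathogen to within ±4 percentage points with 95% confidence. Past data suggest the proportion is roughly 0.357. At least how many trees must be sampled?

552

For a proportion with margin E = 0.04 at 95% confidence, z = 1.960.
n = p̂(1−p̂)(z/E)² = 0.357 × 0.643 × (1.960/0.04)² = 551.15
Round up: n = 552.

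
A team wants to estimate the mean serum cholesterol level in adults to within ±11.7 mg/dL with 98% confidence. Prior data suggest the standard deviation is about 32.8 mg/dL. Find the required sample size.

For a mean, the margin of error is E = z·σ/√n, so n = (zσ/E)².
At 98% confidence, z = 2.326.
n = (2.326 × 32.8 / 11.7)² = 42.52
Round up: n = 43.

43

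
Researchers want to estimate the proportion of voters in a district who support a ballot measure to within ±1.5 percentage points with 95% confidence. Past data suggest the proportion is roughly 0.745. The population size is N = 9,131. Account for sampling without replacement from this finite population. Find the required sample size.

For a proportion with margin E = 0.015 at 95% confidence, z = 1.960.
n = p̂(1−p̂)(z/E)² = 0.745 × 0.255 × (1.960/0.015)² = 3243.59 — call this n₀.
Finite-population correction with N = 9,131: n = n₀ / (1 + (n₀−1)/N) = 3243.59 / 1.355 = 2393.79
Round up: n = 2394.

2394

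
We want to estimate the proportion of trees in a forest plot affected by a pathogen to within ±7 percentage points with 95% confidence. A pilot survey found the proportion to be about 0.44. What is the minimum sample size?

194

For a proportion with margin E = 0.07 at 95% confidence, z = 1.960.
n = p̂(1−p̂)(z/E)² = 0.44 × 0.56 × (1.960/0.07)² = 193.18
Round up: n = 194.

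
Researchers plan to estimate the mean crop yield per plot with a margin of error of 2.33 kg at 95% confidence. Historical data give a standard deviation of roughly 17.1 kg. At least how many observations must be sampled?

n = 207

For a mean, the margin of error is E = z·σ/√n, so n = (zσ/E)².
At 95% confidence, z = 1.960.
n = (1.960 × 17.1 / 2.33)² = 206.92
Round up: n = 207.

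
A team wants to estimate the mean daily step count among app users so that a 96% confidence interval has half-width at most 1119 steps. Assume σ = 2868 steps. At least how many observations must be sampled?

For a mean, the margin of error is E = z·σ/√n, so n = (zσ/E)².
At 96% confidence, z = 2.054.
n = (2.054 × 2868 / 1119)² = 27.71
Round up: n = 28.

28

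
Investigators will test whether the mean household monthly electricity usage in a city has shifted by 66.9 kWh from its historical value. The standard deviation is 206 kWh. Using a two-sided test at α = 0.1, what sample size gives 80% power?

59

For a one-sample z-test, n = ((z_{α/2} + z_β)·σ/δ)².
z_{α/2} = 1.645 (two-sided α = 0.1); z_β = 0.842 (power 80% → β = 0.2).
n = (2.487 × 206 / 66.9)² = 58.65
Round up: n = 59.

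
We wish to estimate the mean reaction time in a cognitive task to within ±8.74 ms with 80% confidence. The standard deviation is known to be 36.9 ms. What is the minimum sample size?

n = 30

For a mean, the margin of error is E = z·σ/√n, so n = (zσ/E)².
At 80% confidence, z = 1.282.
n = (1.282 × 36.9 / 8.74)² = 29.30
Round up: n = 30.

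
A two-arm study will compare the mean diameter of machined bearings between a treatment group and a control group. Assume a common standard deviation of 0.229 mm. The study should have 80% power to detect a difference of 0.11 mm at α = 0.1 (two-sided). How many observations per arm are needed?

54 per group

For two equal groups, n per group = 2·((z_{α/2} + z_β)·σ/δ)².
z_{α/2} = 1.645; z_β = 0.842 (power 80%).
n = 2 × (2.487 × 0.229 / 0.11)² = 2 × 26.81 = 53.62
Round up: n = 54 per group.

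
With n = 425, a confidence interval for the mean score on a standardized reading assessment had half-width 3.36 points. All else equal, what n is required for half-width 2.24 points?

957

Margin of error scales as 1/√n, so n₂ = n₁·(E₁/E₂)².
n₂ = 425 × (3.36/2.24)² = 425 × 2.25 = 956.25
Round up: n₂ = 957.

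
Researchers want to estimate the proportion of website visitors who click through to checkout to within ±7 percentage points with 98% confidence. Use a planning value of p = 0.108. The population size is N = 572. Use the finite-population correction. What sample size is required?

For a proportion with margin E = 0.07 at 98% confidence, z = 2.326.
n = p̂(1−p̂)(z/E)² = 0.108 × 0.892 × (2.326/0.07)² = 106.37 — call this n₀.
Finite-population correction with N = 572: n = n₀ / (1 + (n₀−1)/N) = 106.37 / 1.184 = 89.84
Round up: n = 90.

90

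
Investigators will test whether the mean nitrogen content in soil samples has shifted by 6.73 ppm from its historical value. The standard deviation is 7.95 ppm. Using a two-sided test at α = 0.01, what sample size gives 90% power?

For a one-sample z-test, n = ((z_{α/2} + z_β)·σ/δ)².
z_{α/2} = 2.576 (two-sided α = 0.01); z_β = 1.282 (power 90% → β = 0.1).
n = (3.858 × 7.95 / 6.73)² = 20.77
Round up: n = 21.

21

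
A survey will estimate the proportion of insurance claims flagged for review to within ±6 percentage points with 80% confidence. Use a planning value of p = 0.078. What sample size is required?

For a proportion with margin E = 0.06 at 80% confidence, z = 1.282.
n = p̂(1−p̂)(z/E)² = 0.078 × 0.922 × (1.282/0.06)² = 32.83
Round up: n = 33.

33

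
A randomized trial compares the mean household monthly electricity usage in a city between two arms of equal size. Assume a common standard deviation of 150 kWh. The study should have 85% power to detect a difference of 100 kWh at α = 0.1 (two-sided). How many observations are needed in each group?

33 per group

For two equal groups, n per group = 2·((z_{α/2} + z_β)·σ/δ)².
z_{α/2} = 1.645; z_β = 1.036 (power 85%).
n = 2 × (2.681 × 150 / 100)² = 2 × 16.17 = 32.34
Round up: n = 33 per group.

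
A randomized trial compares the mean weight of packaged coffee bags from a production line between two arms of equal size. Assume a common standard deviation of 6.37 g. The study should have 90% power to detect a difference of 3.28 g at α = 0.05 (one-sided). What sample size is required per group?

For two equal groups, n per group = 2·((z_α + z_β)·σ/δ)².
z_α = 1.645; z_β = 1.282 (power 90%).
n = 2 × (2.927 × 6.37 / 3.28)² = 2 × 32.31 = 64.62
Round up: n = 65 per group.

65 per group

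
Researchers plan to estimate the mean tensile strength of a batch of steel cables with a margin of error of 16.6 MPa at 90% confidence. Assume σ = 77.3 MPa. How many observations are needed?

For a mean, the margin of error is E = z·σ/√n, so n = (zσ/E)².
At 90% confidence, z = 1.645.
n = (1.645 × 77.3 / 16.6)² = 58.68
Round up: n = 59.

59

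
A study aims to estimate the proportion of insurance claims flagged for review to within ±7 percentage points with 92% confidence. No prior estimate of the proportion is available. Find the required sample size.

157

For a proportion with margin E = 0.07 at 92% confidence, z = 1.751.
With no prior estimate, use p = 0.5, which maximizes p(1−p) at 0.25.
n = 0.25 × (z/E)² = 0.25 × (1.751/0.07)² = 156.43
Round up: n = 157.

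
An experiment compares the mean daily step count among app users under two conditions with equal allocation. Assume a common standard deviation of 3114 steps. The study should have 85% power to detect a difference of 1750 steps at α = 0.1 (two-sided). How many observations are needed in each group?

For two equal groups, n per group = 2·((z_{α/2} + z_β)·σ/δ)².
z_{α/2} = 1.645; z_β = 1.036 (power 85%).
n = 2 × (2.681 × 3114 / 1750)² = 2 × 22.76 = 45.52
Round up: n = 46 per group.

46 per group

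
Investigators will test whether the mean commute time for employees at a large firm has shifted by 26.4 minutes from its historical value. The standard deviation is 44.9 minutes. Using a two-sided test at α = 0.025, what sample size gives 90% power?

36

For a one-sample z-test, n = ((z_{α/2} + z_β)·σ/δ)².
z_{α/2} = 2.241 (two-sided α = 0.025); z_β = 1.282 (power 90% → β = 0.1).
n = (3.523 × 44.9 / 26.4)² = 35.90
Round up: n = 36.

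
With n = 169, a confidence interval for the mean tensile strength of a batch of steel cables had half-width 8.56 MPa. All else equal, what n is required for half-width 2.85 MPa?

1525

Margin of error scales as 1/√n, so n₂ = n₁·(E₁/E₂)².
n₂ = 169 × (8.56/2.85)² = 169 × 9.021 = 1524.55
Round up: n₂ = 1525.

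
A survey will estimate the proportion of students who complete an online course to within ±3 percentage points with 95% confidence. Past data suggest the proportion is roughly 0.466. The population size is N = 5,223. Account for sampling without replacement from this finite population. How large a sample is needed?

For a proportion with margin E = 0.03 at 95% confidence, z = 1.960.
n = p̂(1−p̂)(z/E)² = 0.466 × 0.534 × (1.960/0.03)² = 1062.18 — call this n₀.
Finite-population correction with N = 5,223: n = n₀ / (1 + (n₀−1)/N) = 1062.18 / 1.203 = 882.94
Round up: n = 883.

n = 883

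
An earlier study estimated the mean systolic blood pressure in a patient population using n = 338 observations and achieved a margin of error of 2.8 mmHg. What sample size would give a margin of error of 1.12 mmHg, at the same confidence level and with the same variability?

Margin of error scales as 1/√n, so n₂ = n₁·(E₁/E₂)².
n₂ = 338 × (2.8/1.12)² = 338 × 6.25 = 2112.50
Round up: n₂ = 2113.

n = 2113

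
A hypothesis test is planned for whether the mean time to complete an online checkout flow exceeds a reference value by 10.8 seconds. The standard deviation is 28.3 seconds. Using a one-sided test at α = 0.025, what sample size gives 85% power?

62

For a one-sample z-test, n = ((z_α + z_β)·σ/δ)².
z_α = 1.960 (one-sided α = 0.025); z_β = 1.036 (power 85% → β = 0.15).
n = (2.996 × 28.3 / 10.8)² = 61.63
Round up: n = 62.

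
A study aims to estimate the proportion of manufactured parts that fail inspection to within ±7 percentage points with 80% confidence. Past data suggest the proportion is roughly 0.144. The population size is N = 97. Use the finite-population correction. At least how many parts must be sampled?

For a proportion with margin E = 0.07 at 80% confidence, z = 1.282.
n = p̂(1−p̂)(z/E)² = 0.144 × 0.856 × (1.282/0.07)² = 41.34 — call this n₀.
Finite-population correction with N = 97: n = n₀ / (1 + (n₀−1)/N) = 41.34 / 1.416 = 29.19
Round up: n = 30.

30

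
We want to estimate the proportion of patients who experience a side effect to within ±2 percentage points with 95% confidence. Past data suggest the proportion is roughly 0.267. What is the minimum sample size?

1880

For a proportion with margin E = 0.02 at 95% confidence, z = 1.960.
n = p̂(1−p̂)(z/E)² = 0.267 × 0.733 × (1.960/0.02)² = 1879.61
Round up: n = 1880.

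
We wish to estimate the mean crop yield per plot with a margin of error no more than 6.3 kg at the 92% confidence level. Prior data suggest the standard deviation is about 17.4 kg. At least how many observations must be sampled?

24

For a mean, the margin of error is E = z·σ/√n, so n = (zσ/E)².
At 92% confidence, z = 1.751.
n = (1.751 × 17.4 / 6.3)² = 23.39
Round up: n = 24.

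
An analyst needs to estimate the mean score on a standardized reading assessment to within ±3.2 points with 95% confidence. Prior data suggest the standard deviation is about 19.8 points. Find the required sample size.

For a mean, the margin of error is E = z·σ/√n, so n = (zσ/E)².
At 95% confidence, z = 1.960.
n = (1.960 × 19.8 / 3.2)² = 147.08
Round up: n = 148.

148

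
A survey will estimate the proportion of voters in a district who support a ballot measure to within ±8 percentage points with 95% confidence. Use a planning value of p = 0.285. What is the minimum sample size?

123

For a proportion with margin E = 0.08 at 95% confidence, z = 1.960.
n = p̂(1−p̂)(z/E)² = 0.285 × 0.715 × (1.960/0.08)² = 122.32
Round up: n = 123.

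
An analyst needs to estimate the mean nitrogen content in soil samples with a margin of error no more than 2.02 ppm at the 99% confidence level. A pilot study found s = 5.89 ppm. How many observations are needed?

For a mean, the margin of error is E = z·σ/√n, so n = (zσ/E)².
At 99% confidence, z = 2.576.
n = (2.576 × 5.89 / 2.02)² = 56.42
Round up: n = 57.

n = 57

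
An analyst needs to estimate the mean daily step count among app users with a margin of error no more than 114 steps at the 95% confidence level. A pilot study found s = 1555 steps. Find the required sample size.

715

For a mean, the margin of error is E = z·σ/√n, so n = (zσ/E)².
At 95% confidence, z = 1.960.
n = (1.960 × 1555 / 114)² = 714.76
Round up: n = 715.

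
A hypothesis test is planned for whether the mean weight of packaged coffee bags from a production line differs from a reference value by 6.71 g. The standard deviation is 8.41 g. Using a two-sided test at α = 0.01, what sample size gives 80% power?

For a one-sample z-test, n = ((z_{α/2} + z_β)·σ/δ)².
z_{α/2} = 2.576 (two-sided α = 0.01); z_β = 0.842 (power 80% → β = 0.2).
n = (3.418 × 8.41 / 6.71)² = 18.35
Round up: n = 19.

n = 19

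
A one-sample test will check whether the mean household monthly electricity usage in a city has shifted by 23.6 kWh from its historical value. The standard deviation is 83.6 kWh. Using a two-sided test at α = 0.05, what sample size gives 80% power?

For a one-sample z-test, n = ((z_{α/2} + z_β)·σ/δ)².
z_{α/2} = 1.960 (two-sided α = 0.05); z_β = 0.842 (power 80% → β = 0.2).
n = (2.802 × 83.6 / 23.6)² = 98.52
Round up: n = 99.

99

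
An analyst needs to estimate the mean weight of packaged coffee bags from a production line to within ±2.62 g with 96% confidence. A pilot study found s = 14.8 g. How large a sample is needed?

135

For a mean, the margin of error is E = z·σ/√n, so n = (zσ/E)².
At 96% confidence, z = 2.054.
n = (2.054 × 14.8 / 2.62)² = 134.62
Round up: n = 135.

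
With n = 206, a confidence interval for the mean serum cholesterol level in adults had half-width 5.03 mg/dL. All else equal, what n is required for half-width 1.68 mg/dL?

1847

Margin of error scales as 1/√n, so n₂ = n₁·(E₁/E₂)².
n₂ = 206 × (5.03/1.68)² = 206 × 8.964 = 1846.58
Round up: n₂ = 1847.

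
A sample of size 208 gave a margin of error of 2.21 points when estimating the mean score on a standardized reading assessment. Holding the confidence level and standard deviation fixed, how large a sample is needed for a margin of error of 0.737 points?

Margin of error scales as 1/√n, so n₂ = n₁·(E₁/E₂)².
n₂ = 208 × (2.21/0.737)² = 208 × 8.992 = 1870.34
Round up: n₂ = 1871.

1871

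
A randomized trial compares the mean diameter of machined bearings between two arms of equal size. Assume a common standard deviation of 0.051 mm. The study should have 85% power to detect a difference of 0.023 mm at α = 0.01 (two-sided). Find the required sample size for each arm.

129 per group

For two equal groups, n per group = 2·((z_{α/2} + z_β)·σ/δ)².
z_{α/2} = 2.576; z_β = 1.036 (power 85%).
n = 2 × (3.612 × 0.051 / 0.023)² = 2 × 64.15 = 128.30
Round up: n = 129 per group.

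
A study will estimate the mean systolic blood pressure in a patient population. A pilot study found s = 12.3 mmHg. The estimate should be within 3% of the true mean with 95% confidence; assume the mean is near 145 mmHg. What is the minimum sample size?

n = 31

For a mean, the margin of error is E = z·σ/√n, so n = (zσ/E)².
At 95% confidence, z = 1.960.
E = 3% of 145 = 4.35 mmHg.
n = (1.960 × 12.3 / 4.35)² = 30.71
Round up: n = 31.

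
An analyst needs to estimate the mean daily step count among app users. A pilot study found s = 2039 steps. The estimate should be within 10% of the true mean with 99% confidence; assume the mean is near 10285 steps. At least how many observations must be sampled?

27

For a mean, the margin of error is E = z·σ/√n, so n = (zσ/E)².
At 99% confidence, z = 2.576.
E = 10% of 10285 = 1028 steps.
n = (2.576 × 2039 / 1028)² = 26.08
Round up: n = 27.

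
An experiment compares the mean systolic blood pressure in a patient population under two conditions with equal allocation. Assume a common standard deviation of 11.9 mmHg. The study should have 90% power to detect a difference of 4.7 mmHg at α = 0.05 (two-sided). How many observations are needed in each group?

For two equal groups, n per group = 2·((z_{α/2} + z_β)·σ/δ)².
z_{α/2} = 1.960; z_β = 1.282 (power 90%).
n = 2 × (3.242 × 11.9 / 4.7)² = 2 × 67.38 = 134.76
Round up: n = 135 per group.

135 per group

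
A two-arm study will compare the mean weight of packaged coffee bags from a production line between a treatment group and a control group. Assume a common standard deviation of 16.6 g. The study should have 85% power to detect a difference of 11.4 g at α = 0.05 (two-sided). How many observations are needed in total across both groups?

78 total

For two equal groups, n per group = 2·((z_{α/2} + z_β)·σ/δ)².
z_{α/2} = 1.960; z_β = 1.036 (power 85%).
n = 2 × (2.996 × 16.6 / 11.4)² = 2 × 19.03 = 38.06
Round up: n = 39 per group.
Total across both groups: 2 × 39 = 78.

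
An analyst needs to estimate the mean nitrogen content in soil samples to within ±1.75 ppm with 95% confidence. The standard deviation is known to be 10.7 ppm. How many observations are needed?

144

For a mean, the margin of error is E = z·σ/√n, so n = (zσ/E)².
At 95% confidence, z = 1.960.
n = (1.960 × 10.7 / 1.75)² = 143.62
Round up: n = 144.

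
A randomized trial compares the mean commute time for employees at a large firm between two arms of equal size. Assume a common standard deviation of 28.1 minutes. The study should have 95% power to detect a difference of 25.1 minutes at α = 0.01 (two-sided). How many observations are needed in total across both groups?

For two equal groups, n per group = 2·((z_{α/2} + z_β)·σ/δ)².
z_{α/2} = 2.576; z_β = 1.645 (power 95%).
n = 2 × (4.221 × 28.1 / 25.1)² = 2 × 22.33 = 44.66
Round up: n = 45 per group.
Total across both groups: 2 × 45 = 90.

90 total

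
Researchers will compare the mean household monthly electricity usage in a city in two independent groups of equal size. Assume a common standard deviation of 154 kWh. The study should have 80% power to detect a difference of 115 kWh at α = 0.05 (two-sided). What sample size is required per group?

For two equal groups, n per group = 2·((z_{α/2} + z_β)·σ/δ)².
z_{α/2} = 1.960; z_β = 0.842 (power 80%).
n = 2 × (2.802 × 154 / 115)² = 2 × 14.08 = 28.16
Round up: n = 29 per group.

29 per group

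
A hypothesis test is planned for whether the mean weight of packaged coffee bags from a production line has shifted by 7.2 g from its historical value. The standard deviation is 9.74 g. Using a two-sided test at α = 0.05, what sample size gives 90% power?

20

For a one-sample z-test, n = ((z_{α/2} + z_β)·σ/δ)².
z_{α/2} = 1.960 (two-sided α = 0.05); z_β = 1.282 (power 90% → β = 0.1).
n = (3.242 × 9.74 / 7.2)² = 19.23
Round up: n = 20.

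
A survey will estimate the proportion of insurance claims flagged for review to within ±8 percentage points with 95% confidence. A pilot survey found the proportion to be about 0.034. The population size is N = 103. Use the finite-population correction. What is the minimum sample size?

For a proportion with margin E = 0.08 at 95% confidence, z = 1.960.
n = p̂(1−p̂)(z/E)² = 0.034 × 0.966 × (1.960/0.08)² = 19.71 — call this n₀.
Finite-population correction with N = 103: n = n₀ / (1 + (n₀−1)/N) = 19.71 / 1.182 = 16.68
Round up: n = 17.

17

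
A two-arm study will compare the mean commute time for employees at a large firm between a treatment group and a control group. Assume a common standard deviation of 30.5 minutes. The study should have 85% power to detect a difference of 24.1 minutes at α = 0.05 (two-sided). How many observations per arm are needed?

For two equal groups, n per group = 2·((z_{α/2} + z_β)·σ/δ)².
z_{α/2} = 1.960; z_β = 1.036 (power 85%).
n = 2 × (2.996 × 30.5 / 24.1)² = 2 × 14.38 = 28.76
Round up: n = 29 per group.

29 per group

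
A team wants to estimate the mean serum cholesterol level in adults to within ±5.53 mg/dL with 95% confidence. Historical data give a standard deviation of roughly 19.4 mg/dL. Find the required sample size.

For a mean, the margin of error is E = z·σ/√n, so n = (zσ/E)².
At 95% confidence, z = 1.960.
n = (1.960 × 19.4 / 5.53)² = 47.28
Round up: n = 48.

48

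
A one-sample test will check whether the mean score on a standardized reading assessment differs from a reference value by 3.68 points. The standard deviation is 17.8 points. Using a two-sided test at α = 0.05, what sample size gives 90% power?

For a one-sample z-test, n = ((z_{α/2} + z_β)·σ/δ)².
z_{α/2} = 1.960 (two-sided α = 0.05); z_β = 1.282 (power 90% → β = 0.1).
n = (3.242 × 17.8 / 3.68)² = 245.91
Round up: n = 246.

246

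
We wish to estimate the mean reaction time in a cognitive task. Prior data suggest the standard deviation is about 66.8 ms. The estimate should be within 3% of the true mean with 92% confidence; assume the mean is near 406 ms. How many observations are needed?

93

For a mean, the margin of error is E = z·σ/√n, so n = (zσ/E)².
At 92% confidence, z = 1.751.
E = 3% of 406 = 12.18 ms.
n = (1.751 × 66.8 / 12.18)² = 92.22
Round up: n = 93.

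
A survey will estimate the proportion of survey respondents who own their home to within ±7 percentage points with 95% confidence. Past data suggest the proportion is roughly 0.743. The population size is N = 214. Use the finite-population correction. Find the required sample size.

For a proportion with margin E = 0.07 at 95% confidence, z = 1.960.
n = p̂(1−p̂)(z/E)² = 0.743 × 0.257 × (1.960/0.07)² = 149.71 — call this n₀.
Finite-population correction with N = 214: n = n₀ / (1 + (n₀−1)/N) = 149.71 / 1.695 = 88.32
Round up: n = 89.

89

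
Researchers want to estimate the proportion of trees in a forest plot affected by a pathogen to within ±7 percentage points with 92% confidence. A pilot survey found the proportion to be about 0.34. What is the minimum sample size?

141

For a proportion with margin E = 0.07 at 92% confidence, z = 1.751.
n = p̂(1−p̂)(z/E)² = 0.34 × 0.66 × (1.751/0.07)² = 140.41
Round up: n = 141.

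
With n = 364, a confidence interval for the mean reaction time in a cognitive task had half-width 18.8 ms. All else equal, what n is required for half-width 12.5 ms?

824

Margin of error scales as 1/√n, so n₂ = n₁·(E₁/E₂)².
n₂ = 364 × (18.8/12.5)² = 364 × 2.262 = 823.37
Round up: n₂ = 824.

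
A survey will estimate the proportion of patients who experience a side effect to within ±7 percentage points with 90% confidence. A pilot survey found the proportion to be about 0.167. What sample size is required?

For a proportion with margin E = 0.07 at 90% confidence, z = 1.645.
n = p̂(1−p̂)(z/E)² = 0.167 × 0.833 × (1.645/0.07)² = 76.82
Round up: n = 77.

77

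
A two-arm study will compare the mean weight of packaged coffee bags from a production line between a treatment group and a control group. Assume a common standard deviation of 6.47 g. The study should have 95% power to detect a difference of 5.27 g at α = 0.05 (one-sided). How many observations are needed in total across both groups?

66 total

For two equal groups, n per group = 2·((z_α + z_β)·σ/δ)².
z_α = 1.645; z_β = 1.645 (power 95%).
n = 2 × (3.290 × 6.47 / 5.27)² = 2 × 16.31 = 32.62
Round up: n = 33 per group.
Total across both groups: 2 × 33 = 66.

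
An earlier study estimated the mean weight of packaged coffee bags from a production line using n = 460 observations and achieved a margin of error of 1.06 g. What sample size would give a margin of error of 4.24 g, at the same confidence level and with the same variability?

Margin of error scales as 1/√n, so n₂ = n₁·(E₁/E₂)².
n₂ = 460 × (1.06/4.24)² = 460 × 0.0625 = 28.75
Round up: n₂ = 29.

29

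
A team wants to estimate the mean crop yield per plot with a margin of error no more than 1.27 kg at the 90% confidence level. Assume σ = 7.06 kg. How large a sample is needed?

For a mean, the margin of error is E = z·σ/√n, so n = (zσ/E)².
At 90% confidence, z = 1.645.
n = (1.645 × 7.06 / 1.27)² = 83.62
Round up: n = 84.

84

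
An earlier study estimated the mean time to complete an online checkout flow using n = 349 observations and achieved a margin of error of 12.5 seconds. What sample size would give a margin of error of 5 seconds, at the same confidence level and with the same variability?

Margin of error scales as 1/√n, so n₂ = n₁·(E₁/E₂)².
n₂ = 349 × (12.5/5)² = 349 × 6.25 = 2181.25
Round up: n₂ = 2182.

n = 2182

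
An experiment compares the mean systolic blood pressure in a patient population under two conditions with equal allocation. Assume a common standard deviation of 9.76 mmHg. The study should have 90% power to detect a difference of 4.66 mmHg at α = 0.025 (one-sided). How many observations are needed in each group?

For two equal groups, n per group = 2·((z_α + z_β)·σ/δ)².
z_α = 1.960; z_β = 1.282 (power 90%).
n = 2 × (3.242 × 9.76 / 4.66)² = 2 × 46.11 = 92.22
Round up: n = 93 per group.

93 per group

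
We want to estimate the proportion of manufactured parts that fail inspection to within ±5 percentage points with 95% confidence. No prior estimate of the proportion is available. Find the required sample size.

385

For a proportion with margin E = 0.05 at 95% confidence, z = 1.960.
With no prior estimate, use p = 0.5, which maximizes p(1−p) at 0.25.
n = 0.25 × (z/E)² = 0.25 × (1.960/0.05)² = 384.16
Round up: n = 385.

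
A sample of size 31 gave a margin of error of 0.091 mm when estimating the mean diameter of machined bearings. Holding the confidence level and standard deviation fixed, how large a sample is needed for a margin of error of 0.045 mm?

Margin of error scales as 1/√n, so n₂ = n₁·(E₁/E₂)².
n₂ = 31 × (0.091/0.045)² = 31 × 4.089 = 126.76
Round up: n₂ = 127.

127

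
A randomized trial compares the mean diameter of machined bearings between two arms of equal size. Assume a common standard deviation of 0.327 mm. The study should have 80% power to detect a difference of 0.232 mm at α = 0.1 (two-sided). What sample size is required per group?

25 per group

For two equal groups, n per group = 2·((z_{α/2} + z_β)·σ/δ)².
z_{α/2} = 1.645; z_β = 0.842 (power 80%).
n = 2 × (2.487 × 0.327 / 0.232)² = 2 × 12.29 = 24.58
Round up: n = 25 per group.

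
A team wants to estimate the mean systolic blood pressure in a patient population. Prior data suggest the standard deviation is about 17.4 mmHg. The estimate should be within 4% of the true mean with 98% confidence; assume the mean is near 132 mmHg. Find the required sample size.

59

For a mean, the margin of error is E = z·σ/√n, so n = (zσ/E)².
At 98% confidence, z = 2.326.
E = 4% of 132 = 5.28 mmHg.
n = (2.326 × 17.4 / 5.28)² = 58.76
Round up: n = 59.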